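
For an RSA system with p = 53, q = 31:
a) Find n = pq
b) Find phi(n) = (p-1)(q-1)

Step 1: n = p * q = 53 * 31 = 1643.
Step 2: phi(n) = (p-1)(q-1) = 52 * 30 = 1560.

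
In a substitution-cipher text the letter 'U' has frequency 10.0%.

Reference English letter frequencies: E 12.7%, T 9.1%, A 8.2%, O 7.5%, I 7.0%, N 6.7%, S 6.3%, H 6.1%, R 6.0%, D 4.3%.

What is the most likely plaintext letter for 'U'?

Step 1: The observed frequency is 10.0%.
Step 2: Compare with English frequencies:
  E: 12.7% (difference: 2.7%)
  T: 9.1% (difference: 0.9%) <-- closest
  A: 8.2% (difference: 1.8%)
  O: 7.5% (difference: 2.5%)
  I: 7.0% (difference: 3.0%)
  N: 6.7% (difference: 3.3%)
  S: 6.3% (difference: 3.7%)
  H: 6.1% (difference: 3.9%)
  R: 6.0% (difference: 4.0%)
  D: 4.3% (difference: 5.7%)
Step 3: 'U' most likely represents 'T' (frequency 9.1%).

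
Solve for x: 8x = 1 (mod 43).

Step 1: We need x such that 8 * x = 1 (mod 43).
Step 2: Using the extended Euclidean algorithm or trial:
  8 * 27 = 216 = 5 * 43 + 1.
Step 3: Since 216 mod 43 = 1, the inverse is x = 27.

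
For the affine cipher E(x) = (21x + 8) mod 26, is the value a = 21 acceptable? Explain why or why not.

Step 1: Compute gcd(21, 26).
Step 2: gcd(21, 26) = 1.
Since gcd = 1, 21 is coprime with 26, so it is a valid key.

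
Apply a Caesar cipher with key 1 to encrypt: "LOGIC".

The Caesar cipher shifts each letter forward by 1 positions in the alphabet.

Step 1: For each letter, shift forward by 1 positions (mod 26).
  L (position 11) -> position (11+1) mod 26 = 12 -> M
  O (position 14) -> position (14+1) mod 26 = 15 -> P
  G (position 6) -> position (6+1) mod 26 = 7 -> H
  I (position 8) -> position (8+1) mod 26 = 9 -> J
  C (position 2) -> position (2+1) mod 26 = 3 -> D
Result: MPHJD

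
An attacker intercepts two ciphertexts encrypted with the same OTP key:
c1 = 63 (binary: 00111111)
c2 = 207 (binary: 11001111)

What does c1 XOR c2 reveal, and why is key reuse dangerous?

Step 1: c1 XOR c2 = (m1 XOR k) XOR (m2 XOR k).
Step 2: By XOR associativity/commutativity: = m1 XOR m2 XOR k XOR k = m1 XOR m2.
Step 3: 00111111 XOR 11001111 = 11110000 = 240.
Step 4: The key cancels out! An attacker learns m1 XOR m2 = 240, revealing the relationship between plaintexts.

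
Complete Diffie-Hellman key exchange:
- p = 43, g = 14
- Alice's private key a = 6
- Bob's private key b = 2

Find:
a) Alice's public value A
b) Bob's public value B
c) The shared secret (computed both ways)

Step 1: A = g^a mod p = 14^6 mod 43 = 21.
Step 2: B = g^b mod p = 14^2 mod 43 = 24.
Step 3: Alice computes s = B^a mod p = 24^6 mod 43 = 11.
Step 4: Bob computes s = A^b mod p = 21^2 mod 43 = 11.
Both sides agree: shared secret = 11.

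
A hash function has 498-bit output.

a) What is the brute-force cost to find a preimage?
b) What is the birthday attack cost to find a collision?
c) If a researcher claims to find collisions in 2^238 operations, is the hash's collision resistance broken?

Step 1: Preimage resistance requires brute-force of 2^498 operations.
Step 2: Collision resistance (birthday bound) = 2^(498/2) = 2^249.
Step 3: The claimed attack costs 2^238 operations.
Step 4: Since 2^238 < 2^249, the claimed attack beats the generic birthday bound, so collision resistance is broken.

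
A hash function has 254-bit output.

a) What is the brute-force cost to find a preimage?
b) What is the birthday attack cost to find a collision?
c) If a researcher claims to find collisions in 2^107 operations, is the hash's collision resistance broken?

Step 1: Preimage resistance requires brute-force of 2^254 operations.
Step 2: Collision resistance (birthday bound) = 2^(254/2) = 2^127.
Step 3: The claimed attack costs 2^107 operations.
Step 4: Since 2^107 < 2^127, the claimed attack beats the generic birthday bound, so collision resistance is broken.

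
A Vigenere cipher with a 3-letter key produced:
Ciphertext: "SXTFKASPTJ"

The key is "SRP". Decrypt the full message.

Step 1: Key 'SRP' has length 3. Extended key: SRPSRPSRPS
Step 2: Decrypt each position:
  S(18) - S(18) = 0 = A
  X(23) - R(17) = 6 = G
  T(19) - P(15) = 4 = E
  F(5) - S(18) = 13 = N
  K(10) - R(17) = 19 = T
  A(0) - P(15) = 11 = L
  S(18) - S(18) = 0 = A
  P(15) - R(17) = 24 = Y
  T(19) - P(15) = 4 = E
  J(9) - S(18) = 17 = R
Plaintext: AGENTLAYER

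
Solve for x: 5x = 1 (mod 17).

Step 1: We need x such that 5 * x = 1 (mod 17).
Step 2: Using the extended Euclidean algorithm or trial:
  5 * 7 = 35 = 2 * 17 + 1.
Step 3: Since 35 mod 17 = 1, the inverse is x = 7.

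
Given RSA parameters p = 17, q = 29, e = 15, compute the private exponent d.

Step 1: n = 17 * 29 = 493.
Step 2: phi(n) = 16 * 28 = 448.
Step 3: Find d such that 15 * d = 1 (mod 448).
Step 4: d = 15^(-1) mod 448 = 239.
Verification: 15 * 239 = 3585 = 8 * 448 + 1.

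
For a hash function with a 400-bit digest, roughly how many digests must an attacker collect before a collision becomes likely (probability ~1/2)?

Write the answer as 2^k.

Step 1: The birthday paradox gives collision probability ~50% after sqrt(2^n) = 2^(n/2) hashes.
Step 2: For 400-bit output: 2^(400/2) = 2^200.
Step 3: Approximately 2^200 hash computations needed.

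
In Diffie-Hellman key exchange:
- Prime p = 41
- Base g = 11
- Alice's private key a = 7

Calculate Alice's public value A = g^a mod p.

Step 1: A = g^a mod p = 11^7 mod 41.
  11^1 mod 41 = 11
  11^2 mod 41 = (11 * 11) mod 41 = 39
  11^3 mod 41 = (39 * 11) mod 41 = 19
  11^4 mod 41 = (19 * 11) mod 41 = 4
  11^5 mod 41 = (4 * 11) mod 41 = 3
  11^6 mod 41 = (3 * 11) mod 41 = 33
  11^7 mod 41 = (33 * 11) mod 41 = 35
Result: A = 35.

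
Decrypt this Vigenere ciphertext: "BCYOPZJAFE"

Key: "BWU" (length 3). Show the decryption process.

Step 1: Key 'BWU' has length 3. Extended key: BWUBWUBWUB
Step 2: Decrypt each position:
  B(1) - B(1) = 0 = A
  C(2) - W(22) = 6 = G
  Y(24) - U(20) = 4 = E
  O(14) - B(1) = 13 = N
  P(15) - W(22) = 19 = T
  Z(25) - U(20) = 5 = F
  J(9) - B(1) = 8 = I
  A(0) - W(22) = 4 = E
  F(5) - U(20) = 11 = L
  E(4) - B(1) = 3 = D
Plaintext: AGENTFIELD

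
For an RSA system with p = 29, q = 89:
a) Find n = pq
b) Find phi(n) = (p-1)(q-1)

Step 1: n = p * q = 29 * 89 = 2581.
Step 2: phi(n) = (p-1)(q-1) = 28 * 88 = 2464.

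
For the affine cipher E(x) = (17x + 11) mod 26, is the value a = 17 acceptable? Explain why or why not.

Step 1: Compute gcd(17, 26).
Step 2: gcd(17, 26) = 1.
Since gcd = 1, 17 is coprime with 26, so it is a valid key.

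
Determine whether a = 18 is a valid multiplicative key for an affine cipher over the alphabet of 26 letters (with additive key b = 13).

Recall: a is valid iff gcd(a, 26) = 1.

Step 1: Compute gcd(18, 26).
Step 2: gcd(18, 26) = 2.
Since gcd = 2 != 1, 18 shares a common factor with 26, so it cannot be used.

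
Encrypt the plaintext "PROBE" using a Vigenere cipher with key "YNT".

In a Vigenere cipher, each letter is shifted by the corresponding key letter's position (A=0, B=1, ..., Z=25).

Step 1: Repeat key to match plaintext length:
  Plaintext: PROBE
  Key:       YNTYN
Step 2: Encrypt each letter:
  P(15) + Y(24) = (15+24) mod 26 = 13 = N
  R(17) + N(13) = (17+13) mod 26 = 4 = E
  O(14) + T(19) = (14+19) mod 26 = 7 = H
  B(1) + Y(24) = (1+24) mod 26 = 25 = Z
  E(4) + N(13) = (4+13) mod 26 = 17 = R
Ciphertext: NEHZR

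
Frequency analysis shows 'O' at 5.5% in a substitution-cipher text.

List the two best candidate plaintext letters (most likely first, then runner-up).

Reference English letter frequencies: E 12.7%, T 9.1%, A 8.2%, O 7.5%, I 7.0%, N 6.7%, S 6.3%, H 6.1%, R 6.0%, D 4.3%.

Step 1: Observed frequency of 'O' is 5.5%.
Step 2: Compute distances to each reference frequency and sort:
  R (6.0%): difference = 0.5% <-- BEST
  H (6.1%): difference = 0.6% <-- RUNNER-UP
  S (6.3%): difference = 0.8%
  N (6.7%): difference = 1.2%
  D (4.3%): difference = 1.2%
Step 3: Most likely is 'R' (6.0%, diff 0.5%); second most likely is 'H' (6.1%, diff 0.6%).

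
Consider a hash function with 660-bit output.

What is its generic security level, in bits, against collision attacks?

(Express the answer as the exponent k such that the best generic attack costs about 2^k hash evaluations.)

Step 1: The hash has a 660-bit output.
Step 2: Collision resistance means it should be infeasible to find any x != y with h(x) = h(y).
By the birthday bound, a generic collision search succeeds after about sqrt(2^660) = 2^(660/2) = 2^330 evaluations.
Step 3: Security level = 330 bits.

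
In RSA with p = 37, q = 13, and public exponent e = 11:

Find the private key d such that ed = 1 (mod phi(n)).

Step 1: n = 37 * 13 = 481.
Step 2: phi(n) = 36 * 12 = 432.
Step 3: Find d such that 11 * d = 1 (mod 432).
Step 4: d = 11^(-1) mod 432 = 275.
Verification: 11 * 275 = 3025 = 7 * 432 + 1.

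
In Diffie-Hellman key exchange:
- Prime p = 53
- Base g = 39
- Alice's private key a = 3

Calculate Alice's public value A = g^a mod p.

Step 1: A = g^a mod p = 39^3 mod 53.
  39^1 mod 53 = 39
  39^2 mod 53 = (39 * 39) mod 53 = 37
  39^3 mod 53 = (37 * 39) mod 53 = 12
Result: A = 12.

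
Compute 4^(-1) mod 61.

Step 1: We need x such that 4 * x = 1 (mod 61).
Step 2: Using the extended Euclidean algorithm or trial:
  4 * 46 = 184 = 3 * 61 + 1.
Step 3: Since 184 mod 61 = 1, the inverse is x = 46.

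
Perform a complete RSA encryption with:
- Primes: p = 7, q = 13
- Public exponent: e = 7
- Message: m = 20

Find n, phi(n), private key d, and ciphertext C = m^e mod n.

Step 1: n = 7 * 13 = 91.
Step 2: phi(n) = (7-1)(13-1) = 6 * 12 = 72.
Step 3: Find d = 7^(-1) mod 72 = 31.
  Verify: 7 * 31 = 217 = 1 (mod 72).
Step 4: C = 20^7 mod 91 = 6.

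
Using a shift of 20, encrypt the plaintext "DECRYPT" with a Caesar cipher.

Step 1: For each letter, shift forward by 20 positions (mod 26).
  D (position 3) -> position (3+20) mod 26 = 23 -> X
  E (position 4) -> position (4+20) mod 26 = 24 -> Y
  C (position 2) -> position (2+20) mod 26 = 22 -> W
  R (position 17) -> position (17+20) mod 26 = 11 -> L
  Y (position 24) -> position (24+20) mod 26 = 18 -> S
  P (position 15) -> position (15+20) mod 26 = 9 -> J
  T (position 19) -> position (19+20) mod 26 = 13 -> N
Result: XYWLSJN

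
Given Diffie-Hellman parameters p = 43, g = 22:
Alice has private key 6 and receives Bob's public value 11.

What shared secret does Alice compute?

Step 1: s = B^a mod p = 11^6 mod 43.
  11^1 mod 43 = 11
  11^2 mod 43 = (11 * 11) mod 43 = 35
  11^3 mod 43 = (35 * 11) mod 43 = 41
  11^4 mod 43 = (41 * 11) mod 43 = 21
  11^5 mod 43 = (21 * 11) mod 43 = 16
  11^6 mod 43 = (16 * 11) mod 43 = 4
Result: shared secret = 4.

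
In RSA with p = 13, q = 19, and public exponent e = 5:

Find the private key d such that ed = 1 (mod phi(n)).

Step 1: n = 13 * 19 = 247.
Step 2: phi(n) = 12 * 18 = 216.
Step 3: Find d such that 5 * d = 1 (mod 216).
Step 4: d = 5^(-1) mod 216 = 173.
Verification: 5 * 173 = 865 = 4 * 216 + 1.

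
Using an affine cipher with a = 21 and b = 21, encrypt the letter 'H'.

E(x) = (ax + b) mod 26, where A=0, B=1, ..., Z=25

Step 1: Convert 'H' to number: x = 7.
Step 2: E(7) = (21 * 7 + 21) mod 26 = 168 mod 26 = 12.
Step 3: Convert 12 back to letter: M.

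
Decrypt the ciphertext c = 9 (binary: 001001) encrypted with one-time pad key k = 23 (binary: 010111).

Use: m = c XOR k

Step 1: XOR ciphertext with key:
  Ciphertext: 001001
  Key:        010111
  XOR:        011110
Step 2: Plaintext = 011110 = 30 in decimal.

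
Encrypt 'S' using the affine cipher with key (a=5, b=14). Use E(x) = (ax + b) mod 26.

Step 1: Convert 'S' to number: x = 18.
Step 2: E(18) = (5 * 18 + 14) mod 26 = 104 mod 26 = 0.
Step 3: Convert 0 back to letter: A.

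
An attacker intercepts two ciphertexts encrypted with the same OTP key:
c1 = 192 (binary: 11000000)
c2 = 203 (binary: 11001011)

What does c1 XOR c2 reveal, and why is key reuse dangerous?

Step 1: c1 XOR c2 = (m1 XOR k) XOR (m2 XOR k).
Step 2: By XOR associativity/commutativity: = m1 XOR m2 XOR k XOR k = m1 XOR m2.
Step 3: 11000000 XOR 11001011 = 00001011 = 11.
Step 4: The key cancels out! An attacker learns m1 XOR m2 = 11, revealing the relationship between plaintexts.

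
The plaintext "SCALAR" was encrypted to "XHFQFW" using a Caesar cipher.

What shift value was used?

Step 1: Compare first letters: S (position 18) -> X (position 23).
Step 2: Shift = (23 - 18) mod 26 = 5.
The shift value is 5.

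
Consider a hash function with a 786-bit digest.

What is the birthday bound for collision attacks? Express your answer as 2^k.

Step 1: The birthday paradox gives collision probability ~50% after sqrt(2^n) = 2^(n/2) hashes.
Step 2: For 786-bit output: 2^(786/2) = 2^393.
Step 3: Approximately 2^393 hash computations needed.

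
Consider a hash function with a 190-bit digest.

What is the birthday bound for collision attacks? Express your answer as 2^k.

Step 1: The birthday paradox gives collision probability ~50% after sqrt(2^n) = 2^(n/2) hashes.
Step 2: For 190-bit output: 2^(190/2) = 2^95.
Step 3: Approximately 2^95 hash computations needed.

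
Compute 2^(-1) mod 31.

Step 1: We need x such that 2 * x = 1 (mod 31).
Step 2: Using the extended Euclidean algorithm or trial:
  2 * 16 = 32 = 1 * 31 + 1.
Step 3: Since 32 mod 31 = 1, the inverse is x = 16.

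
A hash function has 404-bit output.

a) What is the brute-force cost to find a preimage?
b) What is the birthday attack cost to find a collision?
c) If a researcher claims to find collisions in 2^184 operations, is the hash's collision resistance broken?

Step 1: Preimage resistance requires brute-force of 2^404 operations.
Step 2: Collision resistance (birthday bound) = 2^(404/2) = 2^202.
Step 3: The claimed attack costs 2^184 operations.
Step 4: Since 2^184 < 2^202, the claimed attack beats the generic birthday bound, so collision resistance is broken.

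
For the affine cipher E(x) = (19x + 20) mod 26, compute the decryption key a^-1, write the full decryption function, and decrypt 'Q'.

Step 1: Find a^-1, the modular inverse of 19 mod 26.
Step 2: We need 19 * a^-1 = 1 (mod 26).
Step 3: 19 * 11 = 209 = 8 * 26 + 1, so a^-1 = 11.
Step 4: D(y) = 11(y - 20) mod 26.
Step 5: Apply to 'Q' (y = 16): D(16) = 11 * (16 - 20) mod 26 = 11 * -4 mod 26 = 8 -> 'I'.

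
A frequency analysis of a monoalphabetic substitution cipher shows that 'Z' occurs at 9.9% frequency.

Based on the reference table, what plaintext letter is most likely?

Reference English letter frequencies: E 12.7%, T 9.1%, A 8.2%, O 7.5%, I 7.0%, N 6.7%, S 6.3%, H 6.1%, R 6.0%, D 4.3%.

Step 1: The observed frequency is 9.9%.
Step 2: Compare with English frequencies:
  E: 12.7% (difference: 2.8%)
  T: 9.1% (difference: 0.8%) <-- closest
  A: 8.2% (difference: 1.7%)
  O: 7.5% (difference: 2.4%)
  I: 7.0% (difference: 2.9%)
  N: 6.7% (difference: 3.2%)
  S: 6.3% (difference: 3.6%)
  H: 6.1% (difference: 3.8%)
  R: 6.0% (difference: 3.9%)
  D: 4.3% (difference: 5.6%)
Step 3: 'Z' most likely represents 'T' (frequency 9.1%).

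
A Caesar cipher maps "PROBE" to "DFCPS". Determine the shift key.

Step 1: Compare first letters: P (position 15) -> D (position 3).
Step 2: Shift = (3 - 15) mod 26 = 14.
The shift value is 14.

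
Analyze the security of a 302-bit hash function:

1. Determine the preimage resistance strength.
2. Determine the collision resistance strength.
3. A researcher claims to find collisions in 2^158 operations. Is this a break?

Step 1: Preimage resistance requires brute-force of 2^302 operations.
Step 2: Collision resistance (birthday bound) = 2^(302/2) = 2^151.
Step 3: The claimed attack costs 2^158 operations.
Step 4: Since 2^158 >= 2^151, the claimed attack is no faster than the generic birthday attack, so this does not break collision resistance.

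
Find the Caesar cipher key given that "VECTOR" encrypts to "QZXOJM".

Step 1: Compare first letters: V (position 21) -> Q (position 16).
Step 2: Shift = (16 - 21) mod 26 = 21.
The shift value is 21.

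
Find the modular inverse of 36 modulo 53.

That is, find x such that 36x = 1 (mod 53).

Step 1: We need x such that 36 * x = 1 (mod 53).
Step 2: Using the extended Euclidean algorithm or trial:
  36 * 28 = 1008 = 19 * 53 + 1.
Step 3: Since 1008 mod 53 = 1, the inverse is x = 28.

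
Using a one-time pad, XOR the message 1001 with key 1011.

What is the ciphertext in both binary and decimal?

Step 1: Write out the XOR operation bit by bit:
  Message: 1001
  Key:     1011
  XOR:     0010
Step 2: Convert to decimal: 0010 = 2.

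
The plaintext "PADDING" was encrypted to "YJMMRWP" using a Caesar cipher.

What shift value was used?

Step 1: Compare first letters: P (position 15) -> Y (position 24).
Step 2: Shift = (24 - 15) mod 26 = 9.
The shift value is 9.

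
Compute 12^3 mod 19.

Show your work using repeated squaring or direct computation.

Step 1: Compute 12^3 mod 19 step by step, reducing modulo 19 at each step.
  12^1 mod 19 = 12
  12^2 mod 19 = (12 * 12) mod 19 = 11
  12^3 mod 19 = (11 * 12) mod 19 = 18
Step 2: Result = 18.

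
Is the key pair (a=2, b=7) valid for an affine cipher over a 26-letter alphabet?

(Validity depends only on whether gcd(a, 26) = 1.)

Step 1: Compute gcd(2, 26).
Step 2: gcd(2, 26) = 2.
Since gcd = 2 != 1, 2 shares a common factor with 26, so it cannot be used.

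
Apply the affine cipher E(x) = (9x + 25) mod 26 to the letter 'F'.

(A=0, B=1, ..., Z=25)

Step 1: Convert 'F' to number: x = 5.
Step 2: E(5) = (9 * 5 + 25) mod 26 = 70 mod 26 = 18.
Step 3: Convert 18 back to letter: S.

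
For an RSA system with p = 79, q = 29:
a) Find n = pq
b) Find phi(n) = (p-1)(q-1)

Step 1: n = p * q = 79 * 29 = 2291.
Step 2: phi(n) = (p-1)(q-1) = 78 * 28 = 2184.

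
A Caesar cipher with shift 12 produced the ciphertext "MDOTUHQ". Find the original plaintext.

Step 1: Reverse the shift by subtracting 12 from each letter position.
  M (position 12) -> position (12-12) mod 26 = 0 -> A
  D (position 3) -> position (3-12) mod 26 = 17 -> R
  O (position 14) -> position (14-12) mod 26 = 2 -> C
  T (position 19) -> position (19-12) mod 26 = 7 -> H
  U (position 20) -> position (20-12) mod 26 = 8 -> I
  H (position 7) -> position (7-12) mod 26 = 21 -> V
  Q (position 16) -> position (16-12) mod 26 = 4 -> E
Decrypted message: ARCHIVE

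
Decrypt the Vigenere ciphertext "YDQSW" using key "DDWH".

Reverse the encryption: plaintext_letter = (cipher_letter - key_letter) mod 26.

Step 1: Extend key: DDWHD
Step 2: Decrypt each letter (c - k) mod 26:
  Y(24) - D(3) = (24-3) mod 26 = 21 = V
  D(3) - D(3) = (3-3) mod 26 = 0 = A
  Q(16) - W(22) = (16-22) mod 26 = 20 = U
  S(18) - H(7) = (18-7) mod 26 = 11 = L
  W(22) - D(3) = (22-3) mod 26 = 19 = T
Plaintext: VAULT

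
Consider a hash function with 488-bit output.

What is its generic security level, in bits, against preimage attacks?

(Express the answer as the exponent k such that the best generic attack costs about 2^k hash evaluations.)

Step 1: The hash has a 488-bit output.
Step 2: Preimage resistance means: given a digest h(x), it should be infeasible to find any input that hashes to it.
With a 488-bit output there are 2^488 possible digests, so a generic brute-force preimage search costs about 2^488 evaluations.
Step 3: Security level = 488 bits.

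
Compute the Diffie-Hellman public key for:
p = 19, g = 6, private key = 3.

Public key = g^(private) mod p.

Step 1: A = g^a mod p = 6^3 mod 19.
  6^1 mod 19 = 6
  6^2 mod 19 = (6 * 6) mod 19 = 17
  6^3 mod 19 = (17 * 6) mod 19 = 7
Result: A = 7.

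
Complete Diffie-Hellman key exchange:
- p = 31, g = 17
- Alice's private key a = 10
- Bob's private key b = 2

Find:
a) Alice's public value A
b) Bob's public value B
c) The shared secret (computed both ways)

Step 1: A = g^a mod p = 17^10 mod 31 = 25.
Step 2: B = g^b mod p = 17^2 mod 31 = 10.
Step 3: Alice computes s = B^a mod p = 10^10 mod 31 = 5.
Step 4: Bob computes s = A^b mod p = 25^2 mod 31 = 5.
Both sides agree: shared secret = 5.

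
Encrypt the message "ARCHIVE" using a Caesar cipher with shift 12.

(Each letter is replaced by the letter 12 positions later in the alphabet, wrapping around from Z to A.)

Step 1: For each letter, shift forward by 12 positions (mod 26).
  A (position 0) -> position (0+12) mod 26 = 12 -> M
  R (position 17) -> position (17+12) mod 26 = 3 -> D
  C (position 2) -> position (2+12) mod 26 = 14 -> O
  H (position 7) -> position (7+12) mod 26 = 19 -> T
  I (position 8) -> position (8+12) mod 26 = 20 -> U
  V (position 21) -> position (21+12) mod 26 = 7 -> H
  E (position 4) -> position (4+12) mod 26 = 16 -> Q
Result: MDOTUHQ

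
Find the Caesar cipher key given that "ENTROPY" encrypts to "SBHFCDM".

Step 1: Compare first letters: E (position 4) -> S (position 18).
Step 2: Shift = (18 - 4) mod 26 = 14.
The shift value is 14.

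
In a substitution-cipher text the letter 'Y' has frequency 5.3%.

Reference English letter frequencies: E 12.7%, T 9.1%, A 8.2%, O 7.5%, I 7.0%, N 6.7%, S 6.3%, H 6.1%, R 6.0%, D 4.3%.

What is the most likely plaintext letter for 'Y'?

Step 1: The observed frequency is 5.3%.
Step 2: Compare with English frequencies:
  E: 12.7% (difference: 7.4%)
  T: 9.1% (difference: 3.8%)
  A: 8.2% (difference: 2.9%)
  O: 7.5% (difference: 2.2%)
  I: 7.0% (difference: 1.7%)
  N: 6.7% (difference: 1.4%)
  S: 6.3% (difference: 1.0%)
  H: 6.1% (difference: 0.8%)
  R: 6.0% (difference: 0.7%) <-- closest
  D: 4.3% (difference: 1.0%)
Step 3: 'Y' most likely represents 'R' (frequency 6.0%).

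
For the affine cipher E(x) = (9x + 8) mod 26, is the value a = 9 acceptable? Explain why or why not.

Step 1: Compute gcd(9, 26).
Step 2: gcd(9, 26) = 1.
Since gcd = 1, 9 is coprime with 26, so it is a valid key.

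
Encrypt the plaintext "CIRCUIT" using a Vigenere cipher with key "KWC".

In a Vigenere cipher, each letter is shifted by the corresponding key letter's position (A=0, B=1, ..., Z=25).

Step 1: Repeat key to match plaintext length:
  Plaintext: CIRCUIT
  Key:       KWCKWCK
Step 2: Encrypt each letter:
  C(2) + K(10) = (2+10) mod 26 = 12 = M
  I(8) + W(22) = (8+22) mod 26 = 4 = E
  R(17) + C(2) = (17+2) mod 26 = 19 = T
  C(2) + K(10) = (2+10) mod 26 = 12 = M
  U(20) + W(22) = (20+22) mod 26 = 16 = Q
  I(8) + C(2) = (8+2) mod 26 = 10 = K
  T(19) + K(10) = (19+10) mod 26 = 3 = D
Ciphertext: METMQKD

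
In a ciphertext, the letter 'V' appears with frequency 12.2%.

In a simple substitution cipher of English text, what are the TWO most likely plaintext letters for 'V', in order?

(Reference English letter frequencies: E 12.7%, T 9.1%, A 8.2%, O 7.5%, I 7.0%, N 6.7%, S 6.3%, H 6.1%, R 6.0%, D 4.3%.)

Step 1: Observed frequency of 'V' is 12.2%.
Step 2: Compute distances to each reference frequency and sort:
  E (12.7%): difference = 0.5% <-- BEST
  T (9.1%): difference = 3.1% <-- RUNNER-UP
  A (8.2%): difference = 4.0%
  O (7.5%): difference = 4.7%
  I (7.0%): difference = 5.2%
Step 3: Most likely is 'E' (12.7%, diff 0.5%); second most likely is 'T' (9.1%, diff 3.1%).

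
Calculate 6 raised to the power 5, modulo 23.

Step 1: Compute 6^5 mod 23 step by step, reducing modulo 23 at each step.
  6^1 mod 23 = 6
  6^2 mod 23 = (6 * 6) mod 23 = 13
  6^3 mod 23 = (13 * 6) mod 23 = 9
  6^4 mod 23 = (9 * 6) mod 23 = 8
  6^5 mod 23 = (8 * 6) mod 23 = 2
Step 2: Result = 2.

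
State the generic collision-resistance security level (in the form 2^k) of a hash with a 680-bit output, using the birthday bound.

Step 1: The birthday paradox gives collision probability ~50% after sqrt(2^n) = 2^(n/2) hashes.
Step 2: For 680-bit output: 2^(680/2) = 2^340.
Step 3: Approximately 2^340 hash computations needed.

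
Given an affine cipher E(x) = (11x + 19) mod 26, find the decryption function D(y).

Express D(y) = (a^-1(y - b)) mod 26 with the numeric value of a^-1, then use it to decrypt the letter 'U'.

Step 1: Find a^-1, the modular inverse of 11 mod 26.
Step 2: We need 11 * a^-1 = 1 (mod 26).
Step 3: 11 * 19 = 209 = 8 * 26 + 1, so a^-1 = 19.
Step 4: D(y) = 19(y - 19) mod 26.
Step 5: Apply to 'U' (y = 20): D(20) = 19 * (20 - 19) mod 26 = 19 * 1 mod 26 = 19 -> 'T'.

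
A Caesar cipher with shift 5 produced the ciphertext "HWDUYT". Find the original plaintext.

Step 1: Reverse the shift by subtracting 5 from each letter position.
  H (position 7) -> position (7-5) mod 26 = 2 -> C
  W (position 22) -> position (22-5) mod 26 = 17 -> R
  D (position 3) -> position (3-5) mod 26 = 24 -> Y
  U (position 20) -> position (20-5) mod 26 = 15 -> P
  Y (position 24) -> position (24-5) mod 26 = 19 -> T
  T (position 19) -> position (19-5) mod 26 = 14 -> O
Decrypted message: CRYPTO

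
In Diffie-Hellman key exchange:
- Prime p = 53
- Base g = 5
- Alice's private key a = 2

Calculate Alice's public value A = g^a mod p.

Step 1: A = g^a mod p = 5^2 mod 53.
  5^1 mod 53 = 5
  5^2 mod 53 = (5 * 5) mod 53 = 25
Result: A = 25.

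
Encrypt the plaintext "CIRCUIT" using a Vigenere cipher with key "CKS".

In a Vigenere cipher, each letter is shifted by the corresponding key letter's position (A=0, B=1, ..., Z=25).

Step 1: Repeat key to match plaintext length:
  Plaintext: CIRCUIT
  Key:       CKSCKSC
Step 2: Encrypt each letter:
  C(2) + C(2) = (2+2) mod 26 = 4 = E
  I(8) + K(10) = (8+10) mod 26 = 18 = S
  R(17) + S(18) = (17+18) mod 26 = 9 = J
  C(2) + C(2) = (2+2) mod 26 = 4 = E
  U(20) + K(10) = (20+10) mod 26 = 4 = E
  I(8) + S(18) = (8+18) mod 26 = 0 = A
  T(19) + C(2) = (19+2) mod 26 = 21 = V
Ciphertext: ESJEEAV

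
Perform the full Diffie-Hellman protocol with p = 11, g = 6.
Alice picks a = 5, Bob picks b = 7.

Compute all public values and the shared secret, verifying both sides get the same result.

Step 1: A = g^a mod p = 6^5 mod 11 = 10.
Step 2: B = g^b mod p = 6^7 mod 11 = 8.
Step 3: Alice computes s = B^a mod p = 8^5 mod 11 = 10.
Step 4: Bob computes s = A^b mod p = 10^7 mod 11 = 10.
Both sides agree: shared secret = 10.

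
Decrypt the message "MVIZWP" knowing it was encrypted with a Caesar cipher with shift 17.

Step 1: Reverse the shift by subtracting 17 from each letter position.
  M (position 12) -> position (12-17) mod 26 = 21 -> V
  V (position 21) -> position (21-17) mod 26 = 4 -> E
  I (position 8) -> position (8-17) mod 26 = 17 -> R
  Z (position 25) -> position (25-17) mod 26 = 8 -> I
  W (position 22) -> position (22-17) mod 26 = 5 -> F
  P (position 15) -> position (15-17) mod 26 = 24 -> Y
Decrypted message: VERIFY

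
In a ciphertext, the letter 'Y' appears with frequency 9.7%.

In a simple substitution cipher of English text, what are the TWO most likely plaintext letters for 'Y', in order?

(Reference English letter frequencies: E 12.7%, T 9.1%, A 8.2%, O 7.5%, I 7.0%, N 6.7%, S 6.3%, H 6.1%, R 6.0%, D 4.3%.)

Step 1: Observed frequency of 'Y' is 9.7%.
Step 2: Compute distances to each reference frequency and sort:
  T (9.1%): difference = 0.6% <-- BEST
  A (8.2%): difference = 1.5% <-- RUNNER-UP
  O (7.5%): difference = 2.2%
  I (7.0%): difference = 2.7%
  N (6.7%): difference = 3.0%
Step 3: Most likely is 'T' (9.1%, diff 0.6%); second most likely is 'A' (8.2%, diff 1.5%).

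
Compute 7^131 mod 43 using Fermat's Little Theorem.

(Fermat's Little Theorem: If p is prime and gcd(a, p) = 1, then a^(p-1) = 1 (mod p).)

Step 1: Since 43 is prime, by Fermat's Little Theorem: 7^42 = 1 (mod 43).
Step 2: Reduce exponent: 131 mod 42 = 5.
Step 3: So 7^131 = 7^5 (mod 43).
Step 4: 7^5 mod 43 = 37.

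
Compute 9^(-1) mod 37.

Step 1: We need x such that 9 * x = 1 (mod 37).
Step 2: Using the extended Euclidean algorithm or trial:
  9 * 33 = 297 = 8 * 37 + 1.
Step 3: Since 297 mod 37 = 1, the inverse is x = 33.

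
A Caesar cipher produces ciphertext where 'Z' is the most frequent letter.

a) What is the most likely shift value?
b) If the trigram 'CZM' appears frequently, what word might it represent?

Step 1: In English, 'E' is the most frequent letter (12.7%).
Step 2: The most frequent ciphertext letter is 'Z' (position 25).
Step 3: Shift = (25 - 4) mod 26 = 21.
Step 4: Decrypt 'CZM' by shifting back 21:
  C -> H
  Z -> E
  M -> R
Step 5: 'CZM' decrypts to 'HER'.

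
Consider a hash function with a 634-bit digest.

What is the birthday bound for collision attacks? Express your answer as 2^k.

Step 1: The birthday paradox gives collision probability ~50% after sqrt(2^n) = 2^(n/2) hashes.
Step 2: For 634-bit output: 2^(634/2) = 2^317.
Step 3: Approximately 2^317 hash computations needed.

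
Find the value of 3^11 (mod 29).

Step 1: Compute 3^11 mod 29 step by step, reducing modulo 29 at each step.
  3^1 mod 29 = 3
  3^2 mod 29 = (3 * 3) mod 29 = 9
  3^3 mod 29 = (9 * 3) mod 29 = 27
  3^4 mod 29 = (27 * 3) mod 29 = 23
  3^5 mod 29 = (23 * 3) mod 29 = 11
  3^6 mod 29 = (11 * 3) mod 29 = 4
  3^7 mod 29 = (4 * 3) mod 29 = 12
  3^8 mod 29 = (12 * 3) mod 29 = 7
  3^9 mod 29 = (7 * 3) mod 29 = 21
  3^10 mod 29 = (21 * 3) mod 29 = 5
  3^11 mod 29 = (5 * 3) mod 29 = 15
Step 2: Result = 15.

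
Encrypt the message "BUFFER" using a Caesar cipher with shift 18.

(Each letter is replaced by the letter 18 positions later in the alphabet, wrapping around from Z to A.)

Step 1: For each letter, shift forward by 18 positions (mod 26).
  B (position 1) -> position (1+18) mod 26 = 19 -> T
  U (position 20) -> position (20+18) mod 26 = 12 -> M
  F (position 5) -> position (5+18) mod 26 = 23 -> X
  F (position 5) -> position (5+18) mod 26 = 23 -> X
  E (position 4) -> position (4+18) mod 26 = 22 -> W
  R (position 17) -> position (17+18) mod 26 = 9 -> J
Result: TMXXWJ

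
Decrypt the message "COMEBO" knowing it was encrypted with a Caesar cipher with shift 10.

Step 1: Reverse the shift by subtracting 10 from each letter position.
  C (position 2) -> position (2-10) mod 26 = 18 -> S
  O (position 14) -> position (14-10) mod 26 = 4 -> E
  M (position 12) -> position (12-10) mod 26 = 2 -> C
  E (position 4) -> position (4-10) mod 26 = 20 -> U
  B (position 1) -> position (1-10) mod 26 = 17 -> R
  O (position 14) -> position (14-10) mod 26 = 4 -> E
Decrypted message: SECURE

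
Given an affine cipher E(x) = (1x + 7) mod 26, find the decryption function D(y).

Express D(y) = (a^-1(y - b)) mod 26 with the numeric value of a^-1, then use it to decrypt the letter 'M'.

Step 1: Find a^-1, the modular inverse of 1 mod 26.
Step 2: We need 1 * a^-1 = 1 (mod 26).
Step 3: 1 * 1 = 1 = 0 * 26 + 1, so a^-1 = 1.
Step 4: D(y) = 1(y - 7) mod 26.
Step 5: Apply to 'M' (y = 12): D(12) = 1 * (12 - 7) mod 26 = 1 * 5 mod 26 = 5 -> 'F'.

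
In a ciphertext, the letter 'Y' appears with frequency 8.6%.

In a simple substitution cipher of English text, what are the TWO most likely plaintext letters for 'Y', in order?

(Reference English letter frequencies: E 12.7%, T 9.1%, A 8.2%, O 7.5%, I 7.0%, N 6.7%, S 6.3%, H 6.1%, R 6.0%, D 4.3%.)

Step 1: Observed frequency of 'Y' is 8.6%.
Step 2: Compute distances to each reference frequency and sort:
  A (8.2%): difference = 0.4% <-- BEST
  T (9.1%): difference = 0.5% <-- RUNNER-UP
  O (7.5%): difference = 1.1%
  I (7.0%): difference = 1.6%
  N (6.7%): difference = 1.9%
Step 3: Most likely is 'A' (8.2%, diff 0.4%); second most likely is 'T' (9.1%, diff 0.5%).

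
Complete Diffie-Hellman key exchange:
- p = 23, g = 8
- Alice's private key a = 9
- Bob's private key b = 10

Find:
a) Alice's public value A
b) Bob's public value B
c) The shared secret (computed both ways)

Step 1: A = g^a mod p = 8^9 mod 23 = 9.
Step 2: B = g^b mod p = 8^10 mod 23 = 3.
Step 3: Alice computes s = B^a mod p = 3^9 mod 23 = 18.
Step 4: Bob computes s = A^b mod p = 9^10 mod 23 = 18.
Both sides agree: shared secret = 18.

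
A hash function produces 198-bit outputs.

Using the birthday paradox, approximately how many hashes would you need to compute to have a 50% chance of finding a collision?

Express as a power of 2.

Step 1: The birthday paradox gives collision probability ~50% after sqrt(2^n) = 2^(n/2) hashes.
Step 2: For 198-bit output: 2^(198/2) = 2^99.
Step 3: Approximately 2^99 hash computations needed.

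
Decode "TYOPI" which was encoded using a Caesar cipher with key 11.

Step 1: Reverse the shift by subtracting 11 from each letter position.
  T (position 19) -> position (19-11) mod 26 = 8 -> I
  Y (position 24) -> position (24-11) mod 26 = 13 -> N
  O (position 14) -> position (14-11) mod 26 = 3 -> D
  P (position 15) -> position (15-11) mod 26 = 4 -> E
  I (position 8) -> position (8-11) mod 26 = 23 -> X
Decrypted message: INDEX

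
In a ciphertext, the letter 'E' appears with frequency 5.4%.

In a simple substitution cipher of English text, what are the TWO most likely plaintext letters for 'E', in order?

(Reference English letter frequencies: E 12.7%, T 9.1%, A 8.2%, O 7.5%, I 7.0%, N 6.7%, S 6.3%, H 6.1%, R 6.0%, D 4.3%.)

Step 1: Observed frequency of 'E' is 5.4%.
Step 2: Compute distances to each reference frequency and sort:
  R (6.0%): difference = 0.6% <-- BEST
  H (6.1%): difference = 0.7% <-- RUNNER-UP
  S (6.3%): difference = 0.9%
  D (4.3%): difference = 1.1%
  N (6.7%): difference = 1.3%
Step 3: Most likely is 'R' (6.0%, diff 0.6%); second most likely is 'H' (6.1%, diff 0.7%).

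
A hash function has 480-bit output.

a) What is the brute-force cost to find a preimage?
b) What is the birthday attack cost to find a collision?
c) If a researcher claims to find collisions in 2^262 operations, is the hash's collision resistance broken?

Step 1: Preimage resistance requires brute-force of 2^480 operations.
Step 2: Collision resistance (birthday bound) = 2^(480/2) = 2^240.
Step 3: The claimed attack costs 2^262 operations.
Step 4: Since 2^262 >= 2^240, the claimed attack is no faster than the generic birthday attack, so this does not break collision resistance.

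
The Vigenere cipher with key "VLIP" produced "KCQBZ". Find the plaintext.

Step 1: Extend key: VLIPV
Step 2: Decrypt each letter (c - k) mod 26:
  K(10) - V(21) = (10-21) mod 26 = 15 = P
  C(2) - L(11) = (2-11) mod 26 = 17 = R
  Q(16) - I(8) = (16-8) mod 26 = 8 = I
  B(1) - P(15) = (1-15) mod 26 = 12 = M
  Z(25) - V(21) = (25-21) mod 26 = 4 = E
Plaintext: PRIME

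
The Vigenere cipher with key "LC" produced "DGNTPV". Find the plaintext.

Step 1: Extend key: LCLCLC
Step 2: Decrypt each letter (c - k) mod 26:
  D(3) - L(11) = (3-11) mod 26 = 18 = S
  G(6) - C(2) = (6-2) mod 26 = 4 = E
  N(13) - L(11) = (13-11) mod 26 = 2 = C
  T(19) - C(2) = (19-2) mod 26 = 17 = R
  P(15) - L(11) = (15-11) mod 26 = 4 = E
  V(21) - C(2) = (21-2) mod 26 = 19 = T
Plaintext: SECRET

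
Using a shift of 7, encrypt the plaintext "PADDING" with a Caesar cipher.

Step 1: For each letter, shift forward by 7 positions (mod 26).
  P (position 15) -> position (15+7) mod 26 = 22 -> W
  A (position 0) -> position (0+7) mod 26 = 7 -> H
  D (position 3) -> position (3+7) mod 26 = 10 -> K
  D (position 3) -> position (3+7) mod 26 = 10 -> K
  I (position 8) -> position (8+7) mod 26 = 15 -> P
  N (position 13) -> position (13+7) mod 26 = 20 -> U
  G (position 6) -> position (6+7) mod 26 = 13 -> N
Result: WHKKPUN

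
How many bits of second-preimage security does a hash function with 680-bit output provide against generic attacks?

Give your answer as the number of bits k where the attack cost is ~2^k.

Step 1: The hash has a 680-bit output.
Step 2: Second-preimage resistance means: given a specific input x, it should be infeasible to find a different y with h(y) = h(x).
With a 680-bit output, a generic search for a second preimage costs about 2^680 evaluations (each trial matches the fixed target with probability 2^-680).
Step 3: Security level = 680 bits.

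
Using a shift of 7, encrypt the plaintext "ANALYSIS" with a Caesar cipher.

Step 1: For each letter, shift forward by 7 positions (mod 26).
  A (position 0) -> position (0+7) mod 26 = 7 -> H
  N (position 13) -> position (13+7) mod 26 = 20 -> U
  A (position 0) -> position (0+7) mod 26 = 7 -> H
  L (position 11) -> position (11+7) mod 26 = 18 -> S
  Y (position 24) -> position (24+7) mod 26 = 5 -> F
  S (position 18) -> position (18+7) mod 26 = 25 -> Z
  I (position 8) -> position (8+7) mod 26 = 15 -> P
  S (position 18) -> position (18+7) mod 26 = 25 -> Z
Result: HUHSFZPZ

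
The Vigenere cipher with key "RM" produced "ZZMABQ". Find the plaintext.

Step 1: Extend key: RMRMRM
Step 2: Decrypt each letter (c - k) mod 26:
  Z(25) - R(17) = (25-17) mod 26 = 8 = I
  Z(25) - M(12) = (25-12) mod 26 = 13 = N
  M(12) - R(17) = (12-17) mod 26 = 21 = V
  A(0) - M(12) = (0-12) mod 26 = 14 = O
  B(1) - R(17) = (1-17) mod 26 = 10 = K
  Q(16) - M(12) = (16-12) mod 26 = 4 = E
Plaintext: INVOKE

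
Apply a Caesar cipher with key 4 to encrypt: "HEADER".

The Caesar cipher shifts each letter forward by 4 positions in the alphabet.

Step 1: For each letter, shift forward by 4 positions (mod 26).
  H (position 7) -> position (7+4) mod 26 = 11 -> L
  E (position 4) -> position (4+4) mod 26 = 8 -> I
  A (position 0) -> position (0+4) mod 26 = 4 -> E
  D (position 3) -> position (3+4) mod 26 = 7 -> H
  E (position 4) -> position (4+4) mod 26 = 8 -> I
  R (position 17) -> position (17+4) mod 26 = 21 -> V
Result: LIEHIV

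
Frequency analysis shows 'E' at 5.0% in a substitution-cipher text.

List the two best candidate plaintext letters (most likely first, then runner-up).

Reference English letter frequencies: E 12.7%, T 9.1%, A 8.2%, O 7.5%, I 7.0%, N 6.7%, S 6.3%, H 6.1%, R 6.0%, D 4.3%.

Step 1: Observed frequency of 'E' is 5.0%.
Step 2: Compute distances to each reference frequency and sort:
  D (4.3%): difference = 0.7% <-- BEST
  R (6.0%): difference = 1.0% <-- RUNNER-UP
  H (6.1%): difference = 1.1%
  S (6.3%): difference = 1.3%
  N (6.7%): difference = 1.7%
Step 3: Most likely is 'D' (4.3%, diff 0.7%); second most likely is 'R' (6.0%, diff 1.0%).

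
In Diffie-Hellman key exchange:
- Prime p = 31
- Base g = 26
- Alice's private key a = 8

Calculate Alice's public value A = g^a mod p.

Step 1: A = g^a mod p = 26^8 mod 31.
  26^1 mod 31 = 26
  26^2 mod 31 = (26 * 26) mod 31 = 25
  26^3 mod 31 = (25 * 26) mod 31 = 30
  26^4 mod 31 = (30 * 26) mod 31 = 5
  26^5 mod 31 = (5 * 26) mod 31 = 6
  26^6 mod 31 = (6 * 26) mod 31 = 1
  26^7 mod 31 = (1 * 26) mod 31 = 26
  26^8 mod 31 = (26 * 26) mod 31 = 25
Result: A = 25.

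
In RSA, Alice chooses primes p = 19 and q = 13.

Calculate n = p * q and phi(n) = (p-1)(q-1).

Step 1: n = p * q = 19 * 13 = 247.
Step 2: phi(n) = (p-1)(q-1) = 18 * 12 = 216.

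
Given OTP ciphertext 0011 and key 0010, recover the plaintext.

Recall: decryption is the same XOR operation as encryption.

Step 1: XOR ciphertext with key:
  Ciphertext: 0011
  Key:        0010
  XOR:        0001
Step 2: Plaintext = 0001 = 1 in decimal.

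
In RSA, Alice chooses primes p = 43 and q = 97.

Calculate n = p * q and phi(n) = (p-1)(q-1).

Step 1: n = p * q = 43 * 97 = 4171.
Step 2: phi(n) = (p-1)(q-1) = 42 * 96 = 4032.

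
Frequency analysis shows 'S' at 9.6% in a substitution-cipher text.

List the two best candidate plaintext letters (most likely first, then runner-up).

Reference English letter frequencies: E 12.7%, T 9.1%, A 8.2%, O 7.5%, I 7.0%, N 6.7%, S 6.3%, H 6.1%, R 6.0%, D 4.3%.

Step 1: Observed frequency of 'S' is 9.6%.
Step 2: Compute distances to each reference frequency and sort:
  T (9.1%): difference = 0.5% <-- BEST
  A (8.2%): difference = 1.4% <-- RUNNER-UP
  O (7.5%): difference = 2.1%
  I (7.0%): difference = 2.6%
  N (6.7%): difference = 2.9%
Step 3: Most likely is 'T' (9.1%, diff 0.5%); second most likely is 'A' (8.2%, diff 1.4%).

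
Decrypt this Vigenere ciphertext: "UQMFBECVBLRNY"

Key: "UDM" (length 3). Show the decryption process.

Step 1: Key 'UDM' has length 3. Extended key: UDMUDMUDMUDMU
Step 2: Decrypt each position:
  U(20) - U(20) = 0 = A
  Q(16) - D(3) = 13 = N
  M(12) - M(12) = 0 = A
  F(5) - U(20) = 11 = L
  B(1) - D(3) = 24 = Y
  E(4) - M(12) = 18 = S
  C(2) - U(20) = 8 = I
  V(21) - D(3) = 18 = S
  B(1) - M(12) = 15 = P
  L(11) - U(20) = 17 = R
  R(17) - D(3) = 14 = O
  N(13) - M(12) = 1 = B
  Y(24) - U(20) = 4 = E
Plaintext: ANALYSISPROBE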